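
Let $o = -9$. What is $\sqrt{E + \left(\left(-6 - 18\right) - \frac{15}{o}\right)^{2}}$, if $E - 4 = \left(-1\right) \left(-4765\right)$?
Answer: $\frac{\sqrt{47410}}{3} \approx 72.579$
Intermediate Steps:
$E = 4769$ ($E = 4 - -4765 = 4 + 4765 = 4769$)
$\sqrt{E + \left(\left(-6 - 18\right) - \frac{15}{o}\right)^{2}} = \sqrt{4769 + \left(\left(-6 - 18\right) - \frac{15}{-9}\right)^{2}} = \sqrt{4769 + \left(\left(-6 - 18\right) - - \frac{5}{3}\right)^{2}} = \sqrt{4769 + \left(-24 + \frac{5}{3}\right)^{2}} = \sqrt{4769 + \left(- \frac{67}{3}\right)^{2}} = \sqrt{4769 + \frac{4489}{9}} = \sqrt{\frac{47410}{9}} = \frac{\sqrt{47410}}{3}$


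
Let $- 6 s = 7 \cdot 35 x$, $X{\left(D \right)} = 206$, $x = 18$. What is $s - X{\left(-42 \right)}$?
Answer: $-941$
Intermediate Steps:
$s = -735$ ($s = - \frac{7 \cdot 35 \cdot 18}{6} = - \frac{245 \cdot 18}{6} = \left(- \frac{1}{6}\right) 4410 = -735$)
$s - X{\left(-42 \right)} = -735 - 206 = -941$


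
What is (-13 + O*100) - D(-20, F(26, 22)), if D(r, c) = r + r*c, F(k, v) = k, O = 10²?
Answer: 10527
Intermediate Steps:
O = 100
D(r, c) = r + c*r
(-13 + O*100) - D(-20, F(26, 22)) = (-13 + 100*100) - (-20)*(1 + 26) = (-13 + 10000) - (-20)*27 = 9987 - 1*(-540) = 9987 + 540 = 10527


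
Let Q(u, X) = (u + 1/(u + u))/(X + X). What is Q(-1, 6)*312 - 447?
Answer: -486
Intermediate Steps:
Q(u, X) = (u + 1/(2*u))/(2*X) (Q(u, X) = (u + 1/(2*u))/((2*X)) = (u + 1/(2*u))*(1/(2*X)) = (u + 1/(2*u))/(2*X))
Q(-1, 6)*312 - 447 = ((¼)*(1 + 2*(-1)²)/(6*(-1)))*312 - 447 = ((¼)*(⅙)*(-1)*(1 + 2*1))*312 - 447 = ((¼)*(⅙)*(-1)*(1 + 2))*312 - 447 = ((¼)*(⅙)*(-1)*3)*312 - 447 = -⅛*312 - 447 = -39 - 447 = -486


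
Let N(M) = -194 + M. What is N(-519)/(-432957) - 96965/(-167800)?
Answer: 8420263381/14530036920 ≈ 0.57951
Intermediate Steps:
N(-519)/(-432957) - 96965/(-167800) = (-194 - 519)/(-432957) - 96965/(-167800) = -713*(-1/432957) - 96965*(-1/167800) = 713/432957 + 19393/33560 = 8420263381/14530036920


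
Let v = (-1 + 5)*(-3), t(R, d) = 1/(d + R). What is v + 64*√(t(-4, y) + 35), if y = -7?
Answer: -12 + 512*√66/11 ≈ 366.14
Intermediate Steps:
t(R, d) = 1/(R + d)
v = -12 (v = 4*(-3) = -12)
v + 64*√(t(-4, y) + 35) = -12 + 64*√(1/(-4 - 7) + 35) = -12 + 64*√(1/(-11) + 35) = -12 + 64*√(-1/11 + 35) = -12 + 64*√(384/11) = -12 + 64*(8*√66/11) = -12 + 512*√66/11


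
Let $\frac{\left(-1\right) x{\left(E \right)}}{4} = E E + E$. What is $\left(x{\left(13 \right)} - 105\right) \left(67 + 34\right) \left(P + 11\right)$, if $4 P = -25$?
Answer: $- \frac{1598527}{4} \approx -3.9963 \cdot 10^{5}$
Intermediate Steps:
$x{\left(E \right)} = - 4 E - 4 E^{2}$ ($x{\left(E \right)} = - 4 \left(E E + E\right) = - 4 \left(E^{2} + E\right) = - 4 \left(E + E^{2}\right) = - 4 E - 4 E^{2}$)
$P = - \frac{25}{4}$ ($P = \frac{1}{4} \left(-25\right) = - \frac{25}{4} \approx -6.25$)
$\left(x{\left(13 \right)} - 105\right) \left(67 + 34\right) \left(P + 11\right) = \left(\left(-4\right) 13 \left(1 + 13\right) - 105\right) \left(67 + 34\right) \left(- \frac{25}{4} + 11\right) = \left(\left(-4\right) 13 \cdot 14 - 105\right) 101 \cdot \frac{19}{4} = \left(-728 - 105\right) \frac{1919}{4} = \left(-833\right) \frac{1919}{4} = - \frac{1598527}{4}$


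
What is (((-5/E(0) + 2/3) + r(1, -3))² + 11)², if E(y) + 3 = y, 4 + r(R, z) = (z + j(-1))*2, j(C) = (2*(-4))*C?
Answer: 524176/81 ≈ 6471.3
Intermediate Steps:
j(C) = -8*C
r(R, z) = 12 + 2*z (r(R, z) = -4 + (z - 8*(-1))*2 = -4 + (z + 8)*2 = -4 + (8 + z)*2 = -4 + (16 + 2*z) = 12 + 2*z)
E(y) = -3 + y
(((-5/E(0) + 2/3) + r(1, -3))² + 11)² = (((-5/(-3 + 0) + 2/3) + (12 + 2*(-3)))² + 11)² = (((-5/(-3) + 2*(⅓)) + (12 - 6))² + 11)² = (((-5*(-⅓) + ⅔) + 6)² + 11)² = (((5/3 + ⅔) + 6)² + 11)² = ((7/3 + 6)² + 11)² = ((25/3)² + 11)² = (625/9 + 11)² = (724/9)² = 524176/81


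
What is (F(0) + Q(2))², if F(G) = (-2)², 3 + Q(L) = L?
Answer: 9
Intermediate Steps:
Q(L) = -3 + L
F(G) = 4
(F(0) + Q(2))² = (4 + (-3 + 2))² = (4 - 1)² = 3² = 9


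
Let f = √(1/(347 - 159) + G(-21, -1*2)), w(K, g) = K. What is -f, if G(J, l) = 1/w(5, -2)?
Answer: -√45355/470 ≈ -0.45312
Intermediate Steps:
G(J, l) = ⅕ (G(J, l) = 1/5 = ⅕)
f = √45355/470 (f = √(1/(347 - 159) + ⅕) = √(1/188 + ⅕) = √(193/940) = √45355/470 ≈ 0.45312)
-f = -√45355/470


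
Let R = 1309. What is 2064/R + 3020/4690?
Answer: 194762/87703 ≈ 2.2207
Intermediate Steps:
2064/R + 3020/4690 = 2064/1309 + 3020/4690 = 2064*(1/1309) + 3020*(1/4690) = 2064/1309 + 302/469 = 194762/87703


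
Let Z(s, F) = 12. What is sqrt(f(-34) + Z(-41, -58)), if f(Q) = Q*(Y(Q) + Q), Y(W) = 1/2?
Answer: sqrt(1151) ≈ 33.926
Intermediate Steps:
Y(W) = 1/2
f(Q) = Q*(1/2 + Q)
sqrt(f(-34) + Z(-41, -58)) = sqrt(-34*(1/2 - 34) + 12) = sqrt(-34*(-67/2) + 12) = sqrt(1139 + 12) = sqrt(1151)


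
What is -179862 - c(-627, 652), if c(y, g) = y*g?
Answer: 228942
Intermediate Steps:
c(y, g) = g*y
-179862 - c(-627, 652) = -179862 - 652*(-627) = -179862 - 1*(-408804) = -179862 + 408804 = 228942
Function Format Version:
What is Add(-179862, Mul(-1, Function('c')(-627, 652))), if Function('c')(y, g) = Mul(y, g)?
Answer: 228942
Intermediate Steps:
Function('c')(y, g) = Mul(g, y)
Add(-179862, Mul(-1, Function('c')(-627, 652))) = Add(-179862, Mul(-1, Mul(652, -627))) = Add(-179862, Mul(-1, -408804)) = Add(-179862, 408804) = 228942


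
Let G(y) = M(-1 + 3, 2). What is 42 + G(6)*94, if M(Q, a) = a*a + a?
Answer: 606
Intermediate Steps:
M(Q, a) = a + a² (M(Q, a) = a² + a = a + a²)
G(y) = 6 (G(y) = 2*(1 + 2) = 2*3 = 6)
42 + G(6)*94 = 42 + 6*94 = 42 + 564 = 606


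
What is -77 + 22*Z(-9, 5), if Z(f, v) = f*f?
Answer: 1705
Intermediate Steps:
Z(f, v) = f²
-77 + 22*Z(-9, 5) = -77 + 22*(-9)² = -77 + 22*81 = -77 + 1782 = 1705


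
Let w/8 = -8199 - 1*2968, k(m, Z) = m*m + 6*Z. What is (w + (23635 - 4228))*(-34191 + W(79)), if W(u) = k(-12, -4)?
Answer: 2382550959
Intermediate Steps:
k(m, Z) = m² + 6*Z
W(u) = 120 (W(u) = (-12)² + 6*(-4) = 144 - 24 = 120)
w = -89336 (w = 8*(-8199 - 1*2968) = 8*(-8199 - 2968) = 8*(-11167) = -89336)
(w + (23635 - 4228))*(-34191 + W(79)) = (-89336 + (23635 - 4228))*(-34191 + 120) = (-89336 + 19407)*(-34071) = -69929*(-34071) = 2382550959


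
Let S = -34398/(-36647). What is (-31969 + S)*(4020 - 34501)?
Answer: 2746885691165/2819 ≈ 9.7442e+8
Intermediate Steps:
S = 2646/2819 (S = -34398*(-1/36647) = 2646/2819 ≈ 0.93863)
(-31969 + S)*(4020 - 34501) = (-31969 + 2646/2819)*(4020 - 34501) = -90117965/2819*(-30481) = 2746885691165/2819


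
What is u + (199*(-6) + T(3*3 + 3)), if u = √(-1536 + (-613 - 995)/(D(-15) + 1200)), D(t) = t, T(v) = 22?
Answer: -1172 + 2*I*√59966530/395 ≈ -1172.0 + 39.209*I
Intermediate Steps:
u = 2*I*√59966530/395 (u = √(-1536 + (-613 - 995)/(-15 + 1200)) = √(-1536 - 1608/1185) = √(-1536 - 1608*1/1185) = √(-1536 - 536/395) = √(-607256/395) = 2*I*√59966530/395 ≈ 39.209*I)
u + (199*(-6) + T(3*3 + 3)) = 2*I*√59966530/395 + (199*(-6) + 22) = 2*I*√59966530/395 + (-1194 + 22) = 2*I*√59966530/395 - 1172 = -1172 + 2*I*√59966530/395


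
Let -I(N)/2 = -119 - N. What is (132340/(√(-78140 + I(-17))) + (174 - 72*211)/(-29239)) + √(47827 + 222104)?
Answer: 15018/29239 + √269931 - 33085*I*√4871/4871 ≈ 520.06 - 474.05*I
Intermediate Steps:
I(N) = 238 + 2*N (I(N) = -2*(-119 - N) = 238 + 2*N)
(132340/(√(-78140 + I(-17))) + (174 - 72*211)/(-29239)) + √(47827 + 222104) = (132340/(√(-78140 + (238 + 2*(-17)))) + (174 - 72*211)/(-29239)) + √(47827 + 222104) = (132340/(√(-78140 + (238 - 34))) + (174 - 15192)*(-1/29239)) + √269931 = (132340/(√(-78140 + 204)) - 15018*(-1/29239)) + √269931 = (132340/(√(-77936)) + 15018/29239) + √269931 = (132340/((4*I*√4871)) + 15018/29239) + √269931 = (132340*(-I*√4871/19484) + 15018/29239) + √269931 = (-33085*I*√4871/4871 + 15018/29239) + √269931 = (15018/29239 - 33085*I*√4871/4871) + √269931 = 15018/29239 + √269931 - 33085*I*√4871/4871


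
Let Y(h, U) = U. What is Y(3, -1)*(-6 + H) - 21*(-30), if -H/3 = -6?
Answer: 618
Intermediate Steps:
H = 18 (H = -3*(-6) = 18)
Y(3, -1)*(-6 + H) - 21*(-30) = -(-6 + 18) - 21*(-30) = -1*12 + 630 = -12 + 630 = 618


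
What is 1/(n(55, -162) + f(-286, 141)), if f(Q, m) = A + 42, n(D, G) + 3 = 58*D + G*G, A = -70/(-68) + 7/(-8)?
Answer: 136/4008349 ≈ 3.3929e-5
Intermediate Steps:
A = 21/136 (A = -70*(-1/68) + 7*(-1/8) = 35/34 - 7/8 = 21/136 ≈ 0.15441)
n(D, G) = -3 + G**2 + 58*D (n(D, G) = -3 + (58*D + G*G) = -3 + (58*D + G**2) = -3 + (G**2 + 58*D) = -3 + G**2 + 58*D)
f(Q, m) = 5733/136 (f(Q, m) = 21/136 + 42 = 5733/136)
1/(n(55, -162) + f(-286, 141)) = 1/((-3 + (-162)**2 + 58*55) + 5733/136) = 1/((-3 + 26244 + 3190) + 5733/136) = 1/(29431 + 5733/136) = 1/(4008349/136) = 136/4008349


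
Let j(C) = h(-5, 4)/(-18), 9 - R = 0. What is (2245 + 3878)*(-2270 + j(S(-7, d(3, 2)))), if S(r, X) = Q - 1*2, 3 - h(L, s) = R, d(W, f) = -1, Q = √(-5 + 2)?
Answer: -13897169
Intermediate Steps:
Q = I*√3 (Q = √(-3) = I*√3 ≈ 1.732*I)
R = 9 (R = 9 - 1*0 = 9 + 0 = 9)
h(L, s) = -6 (h(L, s) = 3 - 1*9 = 3 - 9 = -6)
S(r, X) = -2 + I*√3 (S(r, X) = I*√3 - 1*2 = I*√3 - 2 = -2 + I*√3)
j(C) = ⅓ (j(C) = -6/(-18) = -6*(-1/18) = ⅓)
(2245 + 3878)*(-2270 + j(S(-7, d(3, 2)))) = (2245 + 3878)*(-2270 + ⅓) = 6123*(-6809/3) = -13897169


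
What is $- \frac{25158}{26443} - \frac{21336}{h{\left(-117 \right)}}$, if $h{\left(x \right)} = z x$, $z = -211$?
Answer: $- \frac{395087798}{217599447} \approx -1.8157$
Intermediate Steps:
$h{\left(x \right)} = - 211 x$
$- \frac{25158}{26443} - \frac{21336}{h{\left(-117 \right)}} = - \frac{25158}{26443} - \frac{21336}{\left(-211\right) \left(-117\right)} = \left(-25158\right) \frac{1}{26443} - \frac{21336}{24687} = - \frac{25158}{26443} - \frac{7112}{8229} = - \frac{395087798}{217599447}$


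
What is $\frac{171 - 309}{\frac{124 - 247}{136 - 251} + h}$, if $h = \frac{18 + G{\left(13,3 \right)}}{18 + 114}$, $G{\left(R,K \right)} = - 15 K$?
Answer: $- \frac{232760}{1459} \approx -159.53$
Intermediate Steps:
$h = - \frac{9}{44}$ ($h = \frac{18 - 45}{18 + 114} = \frac{18 - 45}{132} = \left(-27\right) \frac{1}{132} = - \frac{9}{44} \approx -0.20455$)
$\frac{171 - 309}{\frac{124 - 247}{136 - 251} + h} = \frac{171 - 309}{\frac{124 - 247}{136 - 251} - \frac{9}{44}} = - \frac{138}{- \frac{123}{-115} - \frac{9}{44}} = - \frac{138}{\left(-123\right) \left(- \frac{1}{115}\right) - \frac{9}{44}} = - \frac{138}{\frac{123}{115} - \frac{9}{44}} = - \frac{138}{\frac{4377}{5060}} = \left(-138\right) \frac{5060}{4377} = - \frac{232760}{1459}$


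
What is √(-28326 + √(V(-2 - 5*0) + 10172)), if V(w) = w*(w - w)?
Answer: √(-28326 + 2*√2543) ≈ 168.0*I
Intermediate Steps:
V(w) = 0 (V(w) = w*0 = 0)
√(-28326 + √(V(-2 - 5*0) + 10172)) = √(-28326 + √(0 + 10172)) = √(-28326 + √10172) = √(-28326 + 2*√2543)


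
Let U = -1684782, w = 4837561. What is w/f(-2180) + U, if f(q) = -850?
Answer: -1436902261/850 ≈ -1.6905e+6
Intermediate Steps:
w/f(-2180) + U = 4837561/(-850) - 1684782 = 4837561*(-1/850) - 1684782 = -4837561/850 - 1684782 = -1436902261/850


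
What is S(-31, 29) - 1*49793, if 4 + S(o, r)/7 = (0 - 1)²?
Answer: -49814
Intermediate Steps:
S(o, r) = -21 (S(o, r) = -28 + 7*(0 - 1)² = -28 + 7*(-1)² = -28 + 7*1 = -28 + 7 = -21)
S(-31, 29) - 1*49793 = -21 - 1*49793 = -21 - 49793 = -49814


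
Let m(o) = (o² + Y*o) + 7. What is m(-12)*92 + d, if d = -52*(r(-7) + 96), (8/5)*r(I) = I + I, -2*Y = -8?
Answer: 4939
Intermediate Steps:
Y = 4 (Y = -½*(-8) = 4)
r(I) = 5*I/4 (r(I) = 5*(I + I)/8 = 5*(2*I)/8 = 5*I/4)
m(o) = 7 + o² + 4*o (m(o) = (o² + 4*o) + 7 = 7 + o² + 4*o)
d = -4537 (d = -52*((5/4)*(-7) + 96) = -52*(-35/4 + 96) = -52*349/4 = -4537)
m(-12)*92 + d = (7 + (-12)² + 4*(-12))*92 - 4537 = (7 + 144 - 48)*92 - 4537 = 103*92 - 4537 = 9476 - 4537 = 4939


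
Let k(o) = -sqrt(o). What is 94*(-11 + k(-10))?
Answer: -1034 - 94*I*sqrt(10) ≈ -1034.0 - 297.25*I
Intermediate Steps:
94*(-11 + k(-10)) = 94*(-11 - sqrt(-10)) = 94*(-11 - I*sqrt(10)) = -1034 - 94*I*sqrt(10)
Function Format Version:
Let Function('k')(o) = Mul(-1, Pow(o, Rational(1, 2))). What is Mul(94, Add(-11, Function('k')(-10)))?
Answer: Add(-1034, Mul(-94, I, Pow(10, Rational(1, 2)))) ≈ Add(-1034.0, Mul(-297.25, I))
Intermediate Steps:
Mul(94, Add(-11, Function('k')(-10))) = Mul(94, Add(-11, Mul(-1, Pow(-10, Rational(1, 2))))) = Mul(94, Add(-11, Mul(-1, Mul(I, Pow(10, Rational(1, 2)))))) = Mul(94, Add(-11, Mul(-1, I, Pow(10, Rational(1, 2))))) = Add(-1034, Mul(-94, I, Pow(10, Rational(1, 2))))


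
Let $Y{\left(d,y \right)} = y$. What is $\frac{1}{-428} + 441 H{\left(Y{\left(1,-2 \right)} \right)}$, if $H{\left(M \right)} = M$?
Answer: $- \frac{377497}{428} \approx -882.0$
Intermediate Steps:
$\frac{1}{-428} + 441 H{\left(Y{\left(1,-2 \right)} \right)} = \frac{1}{-428} + 441 \left(-2\right) = - \frac{1}{428} - 882 = - \frac{377497}{428}$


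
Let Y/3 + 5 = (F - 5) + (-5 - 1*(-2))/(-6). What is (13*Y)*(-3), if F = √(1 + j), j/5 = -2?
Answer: 2223/2 - 351*I ≈ 1111.5 - 351.0*I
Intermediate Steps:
j = -10 (j = 5*(-2) = -10)
F = 3*I (F = √(1 - 10) = √(-9) = 3*I ≈ 3.0*I)
Y = -57/2 + 9*I (Y = -15 + 3*((3*I - 5) + (-5 - 1*(-2))/(-6)) = -15 + 3*((-5 + 3*I) + (-5 + 2)*(-⅙)) = -15 + 3*((-5 + 3*I) - 3*(-⅙)) = -15 + 3*((-5 + 3*I) + ½) = -15 + 3*(-9/2 + 3*I) = -15 + (-27/2 + 9*I) = -57/2 + 9*I ≈ -28.5 + 9.0*I)
(13*Y)*(-3) = (13*(-57/2 + 9*I))*(-3) = (-741/2 + 117*I)*(-3) = 2223/2 - 351*I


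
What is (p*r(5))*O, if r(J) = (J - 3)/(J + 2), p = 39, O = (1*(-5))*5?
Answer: -1950/7 ≈ -278.57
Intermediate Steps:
O = -25 (O = -5*5 = -25)
r(J) = (-3 + J)/(2 + J)
(p*r(5))*O = (39*((-3 + 5)/(2 + 5)))*(-25) = (39*(2/7))*(-25) = (78/7)*(-25) = -1950/7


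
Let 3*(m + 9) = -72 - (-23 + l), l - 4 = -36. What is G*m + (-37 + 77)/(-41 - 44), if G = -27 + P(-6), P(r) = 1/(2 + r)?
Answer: 20359/51 ≈ 399.20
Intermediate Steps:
l = -32 (l = 4 - 36 = -32)
G = -109/4 (G = -27 + 1/(2 - 6) = -27 + 1/(-4) = -27 - ¼ = -109/4 ≈ -27.250)
m = -44/3 (m = -9 + (-72 - (-23 - 32))/3 = -9 + (-72 - 1*(-55))/3 = -9 + (-72 + 55)/3 = -9 + (⅓)*(-17) = -9 - 17/3 = -44/3 ≈ -14.667)
G*m + (-37 + 77)/(-41 - 44) = -109/4*(-44/3) + (-37 + 77)/(-41 - 44) = 1199/3 + 40/(-85) = 1199/3 + 40*(-1/85) = 1199/3 - 8/17 = 20359/51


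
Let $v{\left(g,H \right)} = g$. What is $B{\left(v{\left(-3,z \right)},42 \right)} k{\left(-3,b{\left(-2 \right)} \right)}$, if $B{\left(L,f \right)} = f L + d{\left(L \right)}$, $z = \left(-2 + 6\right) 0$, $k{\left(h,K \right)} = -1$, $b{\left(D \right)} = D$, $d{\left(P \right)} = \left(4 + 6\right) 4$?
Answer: $86$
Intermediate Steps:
$d{\left(P \right)} = 40$ ($d{\left(P \right)} = 10 \cdot 4 = 40$)
$z = 0$ ($z = 4 \cdot 0 = 0$)
$B{\left(L,f \right)} = 40 + L f$ ($B{\left(L,f \right)} = f L + 40 = L f + 40 = 40 + L f$)
$B{\left(v{\left(-3,z \right)},42 \right)} k{\left(-3,b{\left(-2 \right)} \right)} = \left(40 - 126\right) \left(-1\right) = \left(-86\right) \left(-1\right) = 86$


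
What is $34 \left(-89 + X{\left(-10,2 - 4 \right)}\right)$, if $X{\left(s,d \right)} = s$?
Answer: $-3366$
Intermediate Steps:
$34 \left(-89 + X{\left(-10,2 - 4 \right)}\right) = 34 \left(-89 - 10\right) = 34 \left(-99\right) = -3366$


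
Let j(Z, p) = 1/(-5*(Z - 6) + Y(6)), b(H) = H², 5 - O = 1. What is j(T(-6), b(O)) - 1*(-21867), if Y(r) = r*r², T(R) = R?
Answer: 6035293/276 ≈ 21867.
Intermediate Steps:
O = 4 (O = 5 - 1*1 = 5 - 1 = 4)
Y(r) = r³
j(Z, p) = 1/(246 - 5*Z) (j(Z, p) = 1/(-5*(Z - 6) + 6³) = 1/(-5*(-6 + Z) + 216) = 1/((30 - 5*Z) + 216) = 1/(246 - 5*Z))
j(T(-6), b(O)) - 1*(-21867) = 1/(246 - 5*(-6)) - 1*(-21867) = 1/(246 + 30) + 21867 = 1/276 + 21867 = 6035293/276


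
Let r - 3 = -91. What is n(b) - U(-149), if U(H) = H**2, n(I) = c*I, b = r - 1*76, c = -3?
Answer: -21709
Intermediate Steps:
r = -88 (r = 3 - 91 = -88)
b = -164 (b = -88 - 1*76 = -88 - 76 = -164)
n(I) = -3*I
n(b) - U(-149) = -3*(-164) - 1*(-149)**2 = 492 - 1*22201 = 492 - 22201 = -21709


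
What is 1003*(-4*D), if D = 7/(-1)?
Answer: 28084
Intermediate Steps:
D = -7 (D = 7*(-1) = -7)
1003*(-4*D) = 1003*(-4*(-7)) = 1003*28 = 28084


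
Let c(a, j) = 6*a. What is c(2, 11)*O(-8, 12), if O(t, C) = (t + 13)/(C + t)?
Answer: 15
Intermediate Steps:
O(t, C) = (13 + t)/(C + t)
c(2, 11)*O(-8, 12) = (6*2)*((13 - 8)/(12 - 8)) = 12*(5/4) = 15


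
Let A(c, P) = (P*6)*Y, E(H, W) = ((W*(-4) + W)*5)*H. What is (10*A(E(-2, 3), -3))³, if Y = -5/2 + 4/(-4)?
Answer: 250047000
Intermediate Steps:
Y = -7/2 (Y = -5*½ + 4*(-¼) = -5/2 - 1 = -7/2 ≈ -3.5000)
E(H, W) = -15*H*W (E(H, W) = ((-4*W + W)*5)*H = (-3*W*5)*H = (-15*W)*H = -15*H*W)
A(c, P) = -21*P (A(c, P) = (P*6)*(-7/2) = (6*P)*(-7/2) = -21*P)
(10*A(E(-2, 3), -3))³ = (10*(-21*(-3)))³ = (10*63)³ = 630³ = 250047000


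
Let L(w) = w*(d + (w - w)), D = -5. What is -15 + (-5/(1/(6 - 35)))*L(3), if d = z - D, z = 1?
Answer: 2595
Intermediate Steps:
d = 6 (d = 1 - 1*(-5) = 1 + 5 = 6)
L(w) = 6*w (L(w) = w*(6 + (w - w)) = w*(6 + 0) = w*6 = 6*w)
-15 + (-5/(1/(6 - 35)))*L(3) = -15 + (-5/(1/(6 - 35)))*(6*3) = -15 - 5/(1/(-29))*18 = -15 - 5/(-1/29)*18 = -15 - 5*(-29)*18 = -15 + 145*18 = -15 + 2610 = 2595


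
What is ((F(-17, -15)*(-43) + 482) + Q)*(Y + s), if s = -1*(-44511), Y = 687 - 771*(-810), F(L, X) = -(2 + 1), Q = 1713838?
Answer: 1148180210892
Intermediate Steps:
F(L, X) = -3 (F(L, X) = -1*3 = -3)
Y = 625197 (Y = 687 + 624510 = 625197)
s = 44511
((F(-17, -15)*(-43) + 482) + Q)*(Y + s) = ((-3*(-43) + 482) + 1713838)*(625197 + 44511) = ((129 + 482) + 1713838)*669708 = (611 + 1713838)*669708 = 1714449*669708 = 1148180210892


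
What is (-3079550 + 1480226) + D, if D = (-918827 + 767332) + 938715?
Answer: -812104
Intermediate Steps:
D = 787220 (D = -151495 + 938715 = 787220)
(-3079550 + 1480226) + D = (-3079550 + 1480226) + 787220 = -1599324 + 787220 = -812104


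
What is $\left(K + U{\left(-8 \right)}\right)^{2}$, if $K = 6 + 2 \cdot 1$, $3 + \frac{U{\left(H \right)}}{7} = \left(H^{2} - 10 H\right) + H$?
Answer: $881721$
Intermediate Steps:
$U{\left(H \right)} = -21 - 63 H + 7 H^{2}$ ($U{\left(H \right)} = -21 + 7 \left(\left(H^{2} - 10 H\right) + H\right) = -21 + 7 \left(H^{2} - 9 H\right) = -21 + \left(- 63 H + 7 H^{2}\right) = -21 - 63 H + 7 H^{2}$)
$K = 8$ ($K = 6 + 2 = 8$)
$\left(K + U{\left(-8 \right)}\right)^{2} = \left(8 - \left(-483 - 448\right)\right)^{2} = \left(8 + \left(-21 + 504 + 7 \cdot 64\right)\right)^{2} = \left(8 + \left(-21 + 504 + 448\right)\right)^{2} = \left(8 + 931\right)^{2} = 939^{2} = 881721$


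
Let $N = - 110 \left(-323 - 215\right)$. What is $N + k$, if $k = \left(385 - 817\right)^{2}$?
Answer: $245804$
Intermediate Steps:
$k = 186624$ ($k = \left(-432\right)^{2} = 186624$)
$N = 59180$ ($N = \left(-110\right) \left(-538\right) = 59180$)
$N + k = 59180 + 186624 = 245804$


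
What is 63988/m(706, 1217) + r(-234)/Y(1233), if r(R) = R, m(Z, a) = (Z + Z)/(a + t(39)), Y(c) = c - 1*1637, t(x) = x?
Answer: 4058672165/71306 ≈ 56919.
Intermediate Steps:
Y(c) = -1637 + c (Y(c) = c - 1637 = -1637 + c)
m(Z, a) = 2*Z/(39 + a) (m(Z, a) = (Z + Z)/(a + 39) = (2*Z)/(39 + a) = 2*Z/(39 + a))
63988/m(706, 1217) + r(-234)/Y(1233) = 63988/((2*706/(39 + 1217))) - 234/(-1637 + 1233) = 63988/((2*706/1256)) - 234/(-404) = 63988/((2*706*(1/1256))) - 234*(-1/404) = 63988/(353/314) + 117/202 = 63988*(314/353) + 117/202 = 20092232/353 + 117/202 = 4058672165/71306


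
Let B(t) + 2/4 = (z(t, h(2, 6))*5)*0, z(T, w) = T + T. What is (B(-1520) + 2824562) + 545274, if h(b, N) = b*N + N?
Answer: 6739671/2 ≈ 3.3698e+6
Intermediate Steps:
h(b, N) = N + N*b (h(b, N) = N*b + N = N + N*b)
z(T, w) = 2*T
B(t) = -½ (B(t) = -½ + ((2*t)*5)*0 = -½ + (10*t)*0 = -½ + 0 = -½)
(B(-1520) + 2824562) + 545274 = (-½ + 2824562) + 545274 = 5649123/2 + 545274 = 6739671/2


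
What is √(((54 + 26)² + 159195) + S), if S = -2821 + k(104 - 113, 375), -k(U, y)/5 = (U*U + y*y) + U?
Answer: 3*I*√60079 ≈ 735.33*I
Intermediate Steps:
k(U, y) = -5*U - 5*U² - 5*y² (k(U, y) = -5*((U*U + y*y) + U) = -5*((U² + y²) + U) = -5*(U + U² + y²) = -5*U - 5*U² - 5*y²)
S = -706306 (S = -2821 + (-5*(104 - 113) - 5*(104 - 113)² - 5*375²) = -2821 + (-5*(-9) - 5*(-9)² - 5*140625) = -2821 + (45 - 5*81 - 703125) = -2821 + (45 - 405 - 703125) = -2821 - 703485 = -706306)
√(((54 + 26)² + 159195) + S) = √(((54 + 26)² + 159195) - 706306) = √((80² + 159195) - 706306) = √((6400 + 159195) - 706306) = √(165595 - 706306) = √(-540711) = 3*I*√60079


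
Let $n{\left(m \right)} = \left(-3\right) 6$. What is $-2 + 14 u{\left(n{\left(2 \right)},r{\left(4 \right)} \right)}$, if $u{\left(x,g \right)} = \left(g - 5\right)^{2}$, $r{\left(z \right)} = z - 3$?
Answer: $222$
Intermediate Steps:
$r{\left(z \right)} = -3 + z$
$n{\left(m \right)} = -18$
$u{\left(x,g \right)} = \left(-5 + g\right)^{2}$
$-2 + 14 u{\left(n{\left(2 \right)},r{\left(4 \right)} \right)} = -2 + 14 \left(-5 + \left(-3 + 4\right)\right)^{2} = -2 + 14 \left(-5 + 1\right)^{2} = -2 + 14 \left(-4\right)^{2} = -2 + 14 \cdot 16 = -2 + 224 = 222$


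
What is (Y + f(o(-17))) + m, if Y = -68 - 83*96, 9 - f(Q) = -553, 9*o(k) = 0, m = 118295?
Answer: 110821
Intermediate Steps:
o(k) = 0 (o(k) = (⅑)*0 = 0)
f(Q) = 562 (f(Q) = 9 - 1*(-553) = 9 + 553 = 562)
Y = -8036 (Y = -68 - 7968 = -8036)
(Y + f(o(-17))) + m = (-8036 + 562) + 118295 = -7474 + 118295 = 110821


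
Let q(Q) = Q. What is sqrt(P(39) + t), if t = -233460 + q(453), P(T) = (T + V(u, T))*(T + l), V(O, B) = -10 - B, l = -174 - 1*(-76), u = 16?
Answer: I*sqrt(232417) ≈ 482.1*I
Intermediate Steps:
l = -98 (l = -174 + 76 = -98)
P(T) = 980 - 10*T (P(T) = (T + (-10 - T))*(T - 98) = -10*(-98 + T) = 980 - 10*T)
t = -233007 (t = -233460 + 453 = -233007)
sqrt(P(39) + t) = sqrt((980 - 10*39) - 233007) = sqrt((980 - 390) - 233007) = sqrt(590 - 233007) = sqrt(-232417) = I*sqrt(232417)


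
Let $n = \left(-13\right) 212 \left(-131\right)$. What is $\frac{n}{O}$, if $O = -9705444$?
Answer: $- \frac{90259}{2426361} \approx -0.037199$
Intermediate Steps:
$n = 361036$ ($n = \left(-2756\right) \left(-131\right) = 361036$)
$\frac{n}{O} = \frac{361036}{-9705444} = 361036 \left(- \frac{1}{9705444}\right) = - \frac{90259}{2426361}$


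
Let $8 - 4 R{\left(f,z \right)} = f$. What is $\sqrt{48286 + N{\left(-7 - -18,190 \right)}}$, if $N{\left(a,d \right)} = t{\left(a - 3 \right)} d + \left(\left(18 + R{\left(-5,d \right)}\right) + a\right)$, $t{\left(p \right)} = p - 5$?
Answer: $\frac{\sqrt{195553}}{2} \approx 221.11$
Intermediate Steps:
$R{\left(f,z \right)} = 2 - \frac{f}{4}$
$t{\left(p \right)} = -5 + p$
$N{\left(a,d \right)} = \frac{85}{4} + a + d \left(-8 + a\right)$ ($N{\left(a,d \right)} = \left(-5 + \left(a - 3\right)\right) d + \left(\left(18 + \left(2 - - \frac{5}{4}\right)\right) + a\right) = \left(-5 + \left(a - 3\right)\right) d + \left(\left(18 + \left(2 + \frac{5}{4}\right)\right) + a\right) = \left(-5 + \left(-3 + a\right)\right) d + \left(\left(18 + \frac{13}{4}\right) + a\right) = \left(-8 + a\right) d + \left(\frac{85}{4} + a\right) = d \left(-8 + a\right) + \left(\frac{85}{4} + a\right) = \frac{85}{4} + a + d \left(-8 + a\right)$)
$\sqrt{48286 + N{\left(-7 - -18,190 \right)}} = \sqrt{48286 + \left(\frac{85}{4} - -11 + 190 \left(-8 - -11\right)\right)} = \sqrt{48286 + \left(\frac{85}{4} + \left(-7 + 18\right) + 190 \left(-8 + \left(-7 + 18\right)\right)\right)} = \sqrt{48286 + \left(\frac{85}{4} + 11 + 190 \left(-8 + 11\right)\right)} = \sqrt{48286 + \left(\frac{85}{4} + 11 + 190 \cdot 3\right)} = \sqrt{48286 + \left(\frac{85}{4} + 11 + 570\right)} = \sqrt{48286 + \frac{2409}{4}} = \sqrt{\frac{195553}{4}} = \frac{\sqrt{195553}}{2}$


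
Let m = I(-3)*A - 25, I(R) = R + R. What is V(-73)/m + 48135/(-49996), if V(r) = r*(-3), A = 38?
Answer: -23127279/12648988 ≈ -1.8284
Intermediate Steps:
I(R) = 2*R
V(r) = -3*r
m = -253 (m = (2*(-3))*38 - 25 = -6*38 - 25 = -228 - 25 = -253)
V(-73)/m + 48135/(-49996) = -3*(-73)/(-253) + 48135/(-49996) = 219*(-1/253) + 48135*(-1/49996) = -219/253 - 48135/49996 = -23127279/12648988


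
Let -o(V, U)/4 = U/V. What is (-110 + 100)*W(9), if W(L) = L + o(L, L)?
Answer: -50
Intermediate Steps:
o(V, U) = -4*U/V
W(L) = -4 + L (W(L) = L - 4*L/L = L - 4 = -4 + L)
(-110 + 100)*W(9) = (-110 + 100)*(-4 + 9) = -10*5 = -50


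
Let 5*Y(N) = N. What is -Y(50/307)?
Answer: -10/307 ≈ -0.032573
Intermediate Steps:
Y(N) = N/5
-Y(50/307) = -50/307/5 = -50*(1/307)/5 = -50/(5*307) = -1*10/307 = -10/307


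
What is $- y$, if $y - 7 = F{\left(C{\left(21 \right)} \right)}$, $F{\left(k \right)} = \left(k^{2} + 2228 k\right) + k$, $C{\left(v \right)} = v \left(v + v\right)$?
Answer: $-2743909$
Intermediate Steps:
$C{\left(v \right)} = 2 v^{2}$ ($C{\left(v \right)} = v 2 v = 2 v^{2}$)
$F{\left(k \right)} = k^{2} + 2229 k$
$y = 2743909$ ($y = 7 + 2 \cdot 21^{2} \left(2229 + 2 \cdot 21^{2}\right) = 7 + 2 \cdot 441 \left(2229 + 2 \cdot 441\right) = 7 + 882 \left(2229 + 882\right) = 7 + 882 \cdot 3111 = 7 + 2743902 = 2743909$)
$- y = \left(-1\right) 2743909 = -2743909$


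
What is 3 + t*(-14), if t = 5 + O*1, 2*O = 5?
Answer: -102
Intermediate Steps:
O = 5/2 (O = (1/2)*5 = 5/2 ≈ 2.5000)
t = 15/2 (t = 5 + (5/2)*1 = 5 + 5/2 = 15/2 ≈ 7.5000)
3 + t*(-14) = 3 + (15/2)*(-14) = 3 - 105 = -102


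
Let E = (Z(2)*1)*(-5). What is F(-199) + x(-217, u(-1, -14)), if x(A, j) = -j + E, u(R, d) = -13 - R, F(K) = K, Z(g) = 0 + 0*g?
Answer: -187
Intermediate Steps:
Z(g) = 0 (Z(g) = 0 + 0 = 0)
E = 0 (E = (0*1)*(-5) = 0*(-5) = 0)
x(A, j) = -j (x(A, j) = -j + 0 = -j)
F(-199) + x(-217, u(-1, -14)) = -199 - (-13 - 1*(-1)) = -199 - (-13 + 1) = -199 - 1*(-12) = -199 + 12 = -187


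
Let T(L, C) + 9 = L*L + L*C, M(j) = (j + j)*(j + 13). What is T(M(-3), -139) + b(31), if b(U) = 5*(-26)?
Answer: 11801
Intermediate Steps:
b(U) = -130
M(j) = 2*j*(13 + j) (M(j) = (2*j)*(13 + j) = 2*j*(13 + j))
T(L, C) = -9 + L² + C*L (T(L, C) = -9 + (L*L + L*C) = -9 + (L² + C*L) = -9 + L² + C*L)
T(M(-3), -139) + b(31) = (-9 + (2*(-3)*(13 - 3))² - 278*(-3)*(13 - 3)) - 130 = (-9 + (2*(-3)*10)² - 278*(-3)*10) - 130 = (-9 + (-60)² - 139*(-60)) - 130 = (-9 + 3600 + 8340) - 130 = 11931 - 130 = 11801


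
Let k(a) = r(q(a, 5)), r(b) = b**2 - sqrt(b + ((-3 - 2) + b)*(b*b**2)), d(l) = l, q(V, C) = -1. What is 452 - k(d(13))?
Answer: 451 + sqrt(5) ≈ 453.24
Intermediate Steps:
r(b) = b**2 - sqrt(b + b**3*(-5 + b)) (r(b) = b**2 - sqrt(b + (-5 + b)*b**3) = b**2 - sqrt(b + b**3*(-5 + b)))
k(a) = 1 - sqrt(5) (k(a) = (-1)**2 - sqrt(-1 + (-1)**4 - 5*(-1)**3) = 1 - sqrt(-1 + 1 - 5*(-1)) = 1 - sqrt(-1 + 1 + 5) = 1 - sqrt(5))
452 - k(d(13)) = 452 - (1 - sqrt(5)) = 452 + (-1 + sqrt(5)) = 451 + sqrt(5)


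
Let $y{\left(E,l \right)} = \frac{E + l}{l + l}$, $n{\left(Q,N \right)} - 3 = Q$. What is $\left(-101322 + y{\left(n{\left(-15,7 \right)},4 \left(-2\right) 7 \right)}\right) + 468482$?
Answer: $\frac{10280497}{28} \approx 3.6716 \cdot 10^{5}$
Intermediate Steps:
$n{\left(Q,N \right)} = 3 + Q$
$y{\left(E,l \right)} = \frac{E + l}{2 l}$
$\left(-101322 + y{\left(n{\left(-15,7 \right)},4 \left(-2\right) 7 \right)}\right) + 468482 = \left(-101322 + \frac{\left(3 - 15\right) + 4 \left(-2\right) 7}{2 \cdot 4 \left(-2\right) 7}\right) + 468482 = \left(-101322 + \frac{-12 - 56}{2 \left(\left(-8\right) 7\right)}\right) + 468482 = \left(-101322 + \frac{-12 - 56}{2 \left(-56\right)}\right) + 468482 = \left(-101322 + \frac{1}{2} \left(- \frac{1}{56}\right) \left(-68\right)\right) + 468482 = \left(-101322 + \frac{17}{28}\right) + 468482 = - \frac{2836999}{28} + 468482 = \frac{10280497}{28}$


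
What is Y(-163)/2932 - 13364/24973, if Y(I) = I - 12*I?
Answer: 430257/5632372 ≈ 0.076390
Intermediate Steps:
Y(I) = -11*I (Y(I) = I - 12*I = -11*I)
Y(-163)/2932 - 13364/24973 = -11*(-163)/2932 - 13364/24973 = 1793*(1/2932) - 13364*1/24973 = 1793/2932 - 1028/1921 = 430257/5632372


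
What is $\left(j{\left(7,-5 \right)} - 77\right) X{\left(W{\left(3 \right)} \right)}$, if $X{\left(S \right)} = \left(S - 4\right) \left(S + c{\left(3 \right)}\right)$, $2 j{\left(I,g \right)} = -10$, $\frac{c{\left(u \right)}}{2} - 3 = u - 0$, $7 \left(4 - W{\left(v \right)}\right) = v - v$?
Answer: $0$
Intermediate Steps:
$W{\left(v \right)} = 4$ ($W{\left(v \right)} = 4 - \frac{v - v}{7} = 4 - 0 = 4 + 0 = 4$)
$c{\left(u \right)} = 6 + 2 u$ ($c{\left(u \right)} = 6 + 2 \left(u - 0\right) = 6 + 2 \left(u + 0\right) = 6 + 2 u$)
$j{\left(I,g \right)} = -5$ ($j{\left(I,g \right)} = \frac{1}{2} \left(-10\right) = -5$)
$X{\left(S \right)} = \left(-4 + S\right) \left(12 + S\right)$ ($X{\left(S \right)} = \left(S - 4\right) \left(S + \left(6 + 2 \cdot 3\right)\right) = \left(-4 + S\right) \left(S + \left(6 + 6\right)\right) = \left(-4 + S\right) \left(S + 12\right) = \left(-4 + S\right) \left(12 + S\right)$)
$\left(j{\left(7,-5 \right)} - 77\right) X{\left(W{\left(3 \right)} \right)} = \left(-5 - 77\right) \left(-48 + 4^{2} + 8 \cdot 4\right) = - 82 \left(-48 + 16 + 32\right) = \left(-82\right) 0 = 0$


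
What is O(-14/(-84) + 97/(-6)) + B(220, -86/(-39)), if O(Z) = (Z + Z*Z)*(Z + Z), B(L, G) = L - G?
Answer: -291026/39 ≈ -7462.2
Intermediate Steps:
O(Z) = 2*Z*(Z + Z²) (O(Z) = (Z + Z²)*(2*Z) = 2*Z*(Z + Z²))
O(-14/(-84) + 97/(-6)) + B(220, -86/(-39)) = 2*(-14/(-84) + 97/(-6))²*(1 + (-14/(-84) + 97/(-6))) + (220 - (-86)/(-39)) = 2*(-14*(-1/84) + 97*(-⅙))²*(1 + (-14*(-1/84) + 97*(-⅙))) + (220 - (-86)*(-1)/39) = 2*(⅙ - 97/6)²*(1 + (⅙ - 97/6)) + (220 - 1*86/39) = 2*(-16)²*(1 - 16) + (220 - 86/39) = 2*256*(-15) + 8494/39 = -7680 + 8494/39 = -291026/39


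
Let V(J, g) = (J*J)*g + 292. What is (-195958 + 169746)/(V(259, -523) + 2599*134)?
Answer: 26212/34734805 ≈ 0.00075463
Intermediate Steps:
V(J, g) = 292 + g*J² (V(J, g) = J²*g + 292 = g*J² + 292 = 292 + g*J²)
(-195958 + 169746)/(V(259, -523) + 2599*134) = (-195958 + 169746)/((292 - 523*259²) + 2599*134) = -26212/((292 - 523*67081) + 348266) = -26212/((292 - 35083363) + 348266) = -26212/(-35083071 + 348266) = -26212/(-34734805) = -26212*(-1/34734805) = 26212/34734805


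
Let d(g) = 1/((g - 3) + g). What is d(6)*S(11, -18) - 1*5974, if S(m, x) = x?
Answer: -5976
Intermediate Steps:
d(g) = 1/(-3 + 2*g) (d(g) = 1/((-3 + g) + g) = 1/(-3 + 2*g))
d(6)*S(11, -18) - 1*5974 = -18/(-3 + 2*6) - 1*5974 = -18/(-3 + 12) - 5974 = -18/9 - 5974 = (1/9)*(-18) - 5974 = -2 - 5974 = -5976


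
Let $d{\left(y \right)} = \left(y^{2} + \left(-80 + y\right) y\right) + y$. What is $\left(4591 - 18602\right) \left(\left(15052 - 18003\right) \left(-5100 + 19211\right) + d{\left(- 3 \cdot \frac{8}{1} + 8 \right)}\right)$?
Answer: $583415027635$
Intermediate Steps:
$d{\left(y \right)} = y + y^{2} + y \left(-80 + y\right)$ ($d{\left(y \right)} = \left(y^{2} + y \left(-80 + y\right)\right) + y = y + y^{2} + y \left(-80 + y\right)$)
$\left(4591 - 18602\right) \left(\left(15052 - 18003\right) \left(-5100 + 19211\right) + d{\left(- 3 \cdot \frac{8}{1} + 8 \right)}\right) = \left(4591 - 18602\right) \left(\left(15052 - 18003\right) \left(-5100 + 19211\right) + \left(- 3 \cdot \frac{8}{1} + 8\right) \left(-79 + 2 \left(- 3 \cdot \frac{8}{1} + 8\right)\right)\right) = - 14011 \left(\left(-2951\right) 14111 + \left(- 3 \cdot 8 \cdot 1 + 8\right) \left(-79 + 2 \left(- 3 \cdot 8 \cdot 1 + 8\right)\right)\right) = - 14011 \left(-41641561 + \left(\left(-3\right) 8 + 8\right) \left(-79 + 2 \left(\left(-3\right) 8 + 8\right)\right)\right) = - 14011 \left(-41641561 + \left(-24 + 8\right) \left(-79 + 2 \left(-24 + 8\right)\right)\right) = - 14011 \left(-41641561 - 16 \left(-79 + 2 \left(-16\right)\right)\right) = - 14011 \left(-41641561 - 16 \left(-79 - 32\right)\right) = - 14011 \left(-41641561 - -1776\right) = - 14011 \left(-41641561 + 1776\right) = \left(-14011\right) \left(-41639785\right) = 583415027635$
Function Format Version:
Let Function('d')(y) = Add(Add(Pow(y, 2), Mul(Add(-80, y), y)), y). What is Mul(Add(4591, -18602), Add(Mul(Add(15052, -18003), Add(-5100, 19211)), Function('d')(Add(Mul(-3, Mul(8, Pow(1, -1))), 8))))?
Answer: 583415027635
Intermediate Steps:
Function('d')(y) = Add(y, Pow(y, 2), Mul(y, Add(-80, y))) (Function('d')(y) = Add(Add(Pow(y, 2), Mul(y, Add(-80, y))), y) = Add(y, Pow(y, 2), Mul(y, Add(-80, y))))
Mul(Add(4591, -18602), Add(Mul(Add(15052, -18003), Add(-5100, 19211)), Function('d')(Add(Mul(-3, Mul(8, Pow(1, -1))), 8)))) = Mul(Add(4591, -18602), Add(Mul(Add(15052, -18003), Add(-5100, 19211)), Mul(Add(Mul(-3, Mul(8, Pow(1, -1))), 8), Add(-79, Mul(2, Add(Mul(-3, Mul(8, Pow(1, -1))), 8)))))) = Mul(-14011, Add(Mul(-2951, 14111), Mul(Add(Mul(-3, Mul(8, 1)), 8), Add(-79, Mul(2, Add(Mul(-3, Mul(8, 1)), 8)))))) = Mul(-14011, Add(-41641561, Mul(Add(Mul(-3, 8), 8), Add(-79, Mul(2, Add(Mul(-3, 8), 8)))))) = Mul(-14011, Add(-41641561, Mul(Add(-24, 8), Add(-79, Mul(2, Add(-24, 8)))))) = Mul(-14011, Add(-41641561, Mul(-16, Add(-79, Mul(2, -16))))) = Mul(-14011, Add(-41641561, Mul(-16, Add(-79, -32)))) = Mul(-14011, Add(-41641561, Mul(-16, -111))) = Mul(-14011, Add(-41641561, 1776)) = Mul(-14011, -41639785) = 583415027635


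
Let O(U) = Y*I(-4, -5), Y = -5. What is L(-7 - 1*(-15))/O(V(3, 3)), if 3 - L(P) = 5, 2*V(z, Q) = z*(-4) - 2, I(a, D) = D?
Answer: -2/25 ≈ -0.080000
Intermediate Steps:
V(z, Q) = -1 - 2*z (V(z, Q) = (z*(-4) - 2)/2 = (-4*z - 2)/2 = (-2 - 4*z)/2 = -1 - 2*z)
L(P) = -2 (L(P) = 3 - 1*5 = 3 - 5 = -2)
O(U) = 25 (O(U) = -5*(-5) = 25)
L(-7 - 1*(-15))/O(V(3, 3)) = -2/25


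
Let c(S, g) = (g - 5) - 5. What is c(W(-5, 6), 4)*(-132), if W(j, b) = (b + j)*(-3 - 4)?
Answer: 792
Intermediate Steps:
W(j, b) = -7*b - 7*j (W(j, b) = (b + j)*(-7) = -7*b - 7*j)
c(S, g) = -10 + g (c(S, g) = (-5 + g) - 5 = -10 + g)
c(W(-5, 6), 4)*(-132) = (-10 + 4)*(-132) = -6*(-132) = 792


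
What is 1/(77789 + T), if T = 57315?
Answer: 1/135104 ≈ 7.4017e-6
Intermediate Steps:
1/(77789 + T) = 1/(77789 + 57315) = 1/135104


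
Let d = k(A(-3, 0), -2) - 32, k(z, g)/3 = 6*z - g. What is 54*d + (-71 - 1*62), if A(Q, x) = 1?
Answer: -565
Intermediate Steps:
k(z, g) = -3*g + 18*z (k(z, g) = 3*(6*z - g) = 3*(-g + 6*z) = -3*g + 18*z)
d = -8 (d = (-3*(-2) + 18*1) - 32 = (6 + 18) - 32 = 24 - 32 = -8)
54*d + (-71 - 1*62) = 54*(-8) + (-71 - 1*62) = -432 + (-71 - 62) = -432 - 133 = -565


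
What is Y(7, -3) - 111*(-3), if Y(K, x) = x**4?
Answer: 414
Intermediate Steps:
Y(7, -3) - 111*(-3) = (-3)**4 - 111*(-3) = 81 - 37*(-9) = 81 + 333 = 414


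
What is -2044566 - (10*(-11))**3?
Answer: -713566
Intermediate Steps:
-2044566 - (10*(-11))**3 = -2044566 - 1*(-110)**3 = -2044566 - 1*(-1331000) = -2044566 + 1331000 = -713566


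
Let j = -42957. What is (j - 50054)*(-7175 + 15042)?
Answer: -731717537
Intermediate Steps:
(j - 50054)*(-7175 + 15042) = (-42957 - 50054)*(-7175 + 15042) = -93011*7867 = -731717537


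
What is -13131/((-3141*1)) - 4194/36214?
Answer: 25686260/6319343 ≈ 4.0647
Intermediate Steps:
-13131/((-3141*1)) - 4194/36214 = -13131/(-3141) - 4194*1/36214 = -13131*(-1/3141) - 2097/18107 = 1459/349 - 2097/18107 = 25686260/6319343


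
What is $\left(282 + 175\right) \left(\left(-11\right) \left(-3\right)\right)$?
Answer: $15081$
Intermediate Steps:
$\left(282 + 175\right) \left(\left(-11\right) \left(-3\right)\right) = 457 \cdot 33 = 15081$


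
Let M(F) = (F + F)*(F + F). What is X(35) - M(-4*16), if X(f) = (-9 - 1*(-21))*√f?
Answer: -16384 + 12*√35 ≈ -16313.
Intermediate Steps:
X(f) = 12*√f (X(f) = (-9 + 21)*√f = 12*√f)
M(F) = 4*F² (M(F) = (2*F)*(2*F) = 4*F²)
X(35) - M(-4*16) = 12*√35 - 4*(-4*16)² = 12*√35 - 4*(-64)² = 12*√35 - 4*4096 = 12*√35 - 1*16384 = 12*√35 - 16384 = -16384 + 12*√35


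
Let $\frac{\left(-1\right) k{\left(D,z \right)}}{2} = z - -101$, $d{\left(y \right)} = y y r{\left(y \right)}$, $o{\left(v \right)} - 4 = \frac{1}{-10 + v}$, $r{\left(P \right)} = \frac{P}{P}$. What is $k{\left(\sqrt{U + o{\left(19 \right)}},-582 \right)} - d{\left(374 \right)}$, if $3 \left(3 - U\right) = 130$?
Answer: $-138914$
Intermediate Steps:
$r{\left(P \right)} = 1$
$U = - \frac{121}{3}$ ($U = 3 - \frac{130}{3} = - \frac{121}{3} \approx -40.333$)
$o{\left(v \right)} = 4 + \frac{1}{-10 + v}$
$d{\left(y \right)} = y^{2}$ ($d{\left(y \right)} = y y 1 = y^{2} \cdot 1 = y^{2}$)
$k{\left(D,z \right)} = -202 - 2 z$ ($k{\left(D,z \right)} = - 2 \left(z - -101\right) = - 2 \left(z + 101\right) = - 2 \left(101 + z\right) = -202 - 2 z$)
$k{\left(\sqrt{U + o{\left(19 \right)}},-582 \right)} - d{\left(374 \right)} = \left(-202 - -1164\right) - 374^{2} = \left(-202 + 1164\right) - 139876 = 962 - 139876 = -138914$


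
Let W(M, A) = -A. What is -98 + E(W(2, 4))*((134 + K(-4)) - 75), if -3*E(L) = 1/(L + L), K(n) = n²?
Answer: -759/8 ≈ -94.875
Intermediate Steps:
E(L) = -1/(6*L) (E(L) = -1/(3*(L + L)) = -1/(2*L)/3 = -1/(6*L))
-98 + E(W(2, 4))*((134 + K(-4)) - 75) = -98 + (-1/(6*((-1*4))))*((134 + (-4)²) - 75) = -98 + (-⅙/(-4))*((134 + 16) - 75) = -98 + (-⅙*(-¼))*(150 - 75) = -98 + (1/24)*75 = -98 + 25/8 = -759/8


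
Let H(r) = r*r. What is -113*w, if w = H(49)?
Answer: -271313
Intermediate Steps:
H(r) = r²
w = 2401 (w = 49² = 2401)
-113*w = -113*2401 = -271313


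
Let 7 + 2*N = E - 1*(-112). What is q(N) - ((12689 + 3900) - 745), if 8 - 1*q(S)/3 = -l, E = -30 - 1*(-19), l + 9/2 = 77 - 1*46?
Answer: -31481/2 ≈ -15741.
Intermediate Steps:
l = 53/2 (l = -9/2 + (77 - 1*46) = -9/2 + (77 - 46) = -9/2 + 31 = 53/2 ≈ 26.500)
E = -11 (E = -30 + 19 = -11)
N = 47 (N = -7/2 + (-11 - 1*(-112))/2 = -7/2 + (-11 + 112)/2 = -7/2 + (1/2)*101 = -7/2 + 101/2 = 47)
q(S) = 207/2 (q(S) = 24 - (-3)*53/2 = 24 - 3*(-53/2) = 24 + 159/2 = 207/2)
q(N) - ((12689 + 3900) - 745) = 207/2 - ((12689 + 3900) - 745) = 207/2 - (16589 - 745) = 207/2 - 1*15844 = 207/2 - 15844 = -31481/2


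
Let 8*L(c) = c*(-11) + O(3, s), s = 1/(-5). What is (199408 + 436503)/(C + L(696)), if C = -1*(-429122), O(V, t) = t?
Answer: 25436440/17126599 ≈ 1.4852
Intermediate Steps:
s = -⅕ ≈ -0.20000
C = 429122
L(c) = -1/40 - 11*c/8 (L(c) = (c*(-11) - ⅕)/8 = (-11*c - ⅕)/8 = (-⅕ - 11*c)/8 = -1/40 - 11*c/8)
(199408 + 436503)/(C + L(696)) = (199408 + 436503)/(429122 + (-1/40 - 11/8*696)) = 635911/(429122 + (-1/40 - 957)) = 635911/(429122 - 38281/40) = 635911/(17126599/40) = 635911*(40/17126599) = 25436440/17126599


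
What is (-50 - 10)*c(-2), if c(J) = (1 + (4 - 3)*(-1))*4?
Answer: 0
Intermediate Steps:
c(J) = 0 (c(J) = (1 + 1*(-1))*4 = (1 - 1)*4 = 0*4 = 0)
(-50 - 10)*c(-2) = (-50 - 10)*0 = -60*0 = 0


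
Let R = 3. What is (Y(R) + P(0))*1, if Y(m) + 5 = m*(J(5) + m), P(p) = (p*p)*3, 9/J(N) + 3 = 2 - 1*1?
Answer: -19/2 ≈ -9.5000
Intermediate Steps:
J(N) = -9/2 (J(N) = 9/(-3 + (2 - 1*1)) = 9/(-3 + (2 - 1)) = 9/(-3 + 1) = 9/(-2) = 9*(-1/2) = -9/2)
P(p) = 3*p**2 (P(p) = p**2*3 = 3*p**2)
Y(m) = -5 + m*(-9/2 + m)
(Y(R) + P(0))*1 = ((-5 + 3**2 - 9/2*3) + 3*0**2)*1 = ((-5 + 9 - 27/2) + 3*0)*1 = (-19/2 + 0)*1 = -19/2*1 = -19/2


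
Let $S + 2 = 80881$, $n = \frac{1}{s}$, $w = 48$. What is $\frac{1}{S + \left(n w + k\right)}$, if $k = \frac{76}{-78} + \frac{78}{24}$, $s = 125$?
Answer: $\frac{19500}{1577192363} \approx 1.2364 \cdot 10^{-5}$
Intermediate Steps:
$k = \frac{355}{156}$ ($k = 76 \left(- \frac{1}{78}\right) + 78 \cdot \frac{1}{24} = - \frac{38}{39} + \frac{13}{4} = \frac{355}{156} \approx 2.2756$)
$n = \frac{1}{125} \approx 0.008$
$S = 80879$ ($S = -2 + 80881 = 80879$)
$\frac{1}{S + \left(n w + k\right)} = \frac{1}{80879 + \left(\frac{1}{125} \cdot 48 + \frac{355}{156}\right)} = \frac{1}{80879 + \left(\frac{48}{125} + \frac{355}{156}\right)} = \frac{1}{80879 + \frac{51863}{19500}} = \frac{1}{\frac{1577192363}{19500}} = \frac{19500}{1577192363}$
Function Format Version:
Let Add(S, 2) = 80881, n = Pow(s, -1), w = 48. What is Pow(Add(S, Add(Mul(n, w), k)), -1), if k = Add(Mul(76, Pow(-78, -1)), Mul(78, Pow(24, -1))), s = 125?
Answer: Rational(19500, 1577192363) ≈ 1.2364e-5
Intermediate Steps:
k = Rational(355, 156) (k = Add(Mul(76, Rational(-1, 78)), Mul(78, Rational(1, 24))) = Add(Rational(-38, 39), Rational(13, 4)) = Rational(355, 156) ≈ 2.2756)
n = Rational(1, 125) (n = Pow(125, -1) = Rational(1, 125) ≈ 0.0080000)
S = 80879 (S = Add(-2, 80881) = 80879)
Pow(Add(S, Add(Mul(n, w), k)), -1) = Pow(Add(80879, Add(Mul(Rational(1, 125), 48), Rational(355, 156))), -1) = Pow(Add(80879, Add(Rational(48, 125), Rational(355, 156))), -1) = Pow(Add(80879, Rational(51863, 19500)), -1) = Pow(Rational(1577192363, 19500), -1) = Rational(19500, 1577192363)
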